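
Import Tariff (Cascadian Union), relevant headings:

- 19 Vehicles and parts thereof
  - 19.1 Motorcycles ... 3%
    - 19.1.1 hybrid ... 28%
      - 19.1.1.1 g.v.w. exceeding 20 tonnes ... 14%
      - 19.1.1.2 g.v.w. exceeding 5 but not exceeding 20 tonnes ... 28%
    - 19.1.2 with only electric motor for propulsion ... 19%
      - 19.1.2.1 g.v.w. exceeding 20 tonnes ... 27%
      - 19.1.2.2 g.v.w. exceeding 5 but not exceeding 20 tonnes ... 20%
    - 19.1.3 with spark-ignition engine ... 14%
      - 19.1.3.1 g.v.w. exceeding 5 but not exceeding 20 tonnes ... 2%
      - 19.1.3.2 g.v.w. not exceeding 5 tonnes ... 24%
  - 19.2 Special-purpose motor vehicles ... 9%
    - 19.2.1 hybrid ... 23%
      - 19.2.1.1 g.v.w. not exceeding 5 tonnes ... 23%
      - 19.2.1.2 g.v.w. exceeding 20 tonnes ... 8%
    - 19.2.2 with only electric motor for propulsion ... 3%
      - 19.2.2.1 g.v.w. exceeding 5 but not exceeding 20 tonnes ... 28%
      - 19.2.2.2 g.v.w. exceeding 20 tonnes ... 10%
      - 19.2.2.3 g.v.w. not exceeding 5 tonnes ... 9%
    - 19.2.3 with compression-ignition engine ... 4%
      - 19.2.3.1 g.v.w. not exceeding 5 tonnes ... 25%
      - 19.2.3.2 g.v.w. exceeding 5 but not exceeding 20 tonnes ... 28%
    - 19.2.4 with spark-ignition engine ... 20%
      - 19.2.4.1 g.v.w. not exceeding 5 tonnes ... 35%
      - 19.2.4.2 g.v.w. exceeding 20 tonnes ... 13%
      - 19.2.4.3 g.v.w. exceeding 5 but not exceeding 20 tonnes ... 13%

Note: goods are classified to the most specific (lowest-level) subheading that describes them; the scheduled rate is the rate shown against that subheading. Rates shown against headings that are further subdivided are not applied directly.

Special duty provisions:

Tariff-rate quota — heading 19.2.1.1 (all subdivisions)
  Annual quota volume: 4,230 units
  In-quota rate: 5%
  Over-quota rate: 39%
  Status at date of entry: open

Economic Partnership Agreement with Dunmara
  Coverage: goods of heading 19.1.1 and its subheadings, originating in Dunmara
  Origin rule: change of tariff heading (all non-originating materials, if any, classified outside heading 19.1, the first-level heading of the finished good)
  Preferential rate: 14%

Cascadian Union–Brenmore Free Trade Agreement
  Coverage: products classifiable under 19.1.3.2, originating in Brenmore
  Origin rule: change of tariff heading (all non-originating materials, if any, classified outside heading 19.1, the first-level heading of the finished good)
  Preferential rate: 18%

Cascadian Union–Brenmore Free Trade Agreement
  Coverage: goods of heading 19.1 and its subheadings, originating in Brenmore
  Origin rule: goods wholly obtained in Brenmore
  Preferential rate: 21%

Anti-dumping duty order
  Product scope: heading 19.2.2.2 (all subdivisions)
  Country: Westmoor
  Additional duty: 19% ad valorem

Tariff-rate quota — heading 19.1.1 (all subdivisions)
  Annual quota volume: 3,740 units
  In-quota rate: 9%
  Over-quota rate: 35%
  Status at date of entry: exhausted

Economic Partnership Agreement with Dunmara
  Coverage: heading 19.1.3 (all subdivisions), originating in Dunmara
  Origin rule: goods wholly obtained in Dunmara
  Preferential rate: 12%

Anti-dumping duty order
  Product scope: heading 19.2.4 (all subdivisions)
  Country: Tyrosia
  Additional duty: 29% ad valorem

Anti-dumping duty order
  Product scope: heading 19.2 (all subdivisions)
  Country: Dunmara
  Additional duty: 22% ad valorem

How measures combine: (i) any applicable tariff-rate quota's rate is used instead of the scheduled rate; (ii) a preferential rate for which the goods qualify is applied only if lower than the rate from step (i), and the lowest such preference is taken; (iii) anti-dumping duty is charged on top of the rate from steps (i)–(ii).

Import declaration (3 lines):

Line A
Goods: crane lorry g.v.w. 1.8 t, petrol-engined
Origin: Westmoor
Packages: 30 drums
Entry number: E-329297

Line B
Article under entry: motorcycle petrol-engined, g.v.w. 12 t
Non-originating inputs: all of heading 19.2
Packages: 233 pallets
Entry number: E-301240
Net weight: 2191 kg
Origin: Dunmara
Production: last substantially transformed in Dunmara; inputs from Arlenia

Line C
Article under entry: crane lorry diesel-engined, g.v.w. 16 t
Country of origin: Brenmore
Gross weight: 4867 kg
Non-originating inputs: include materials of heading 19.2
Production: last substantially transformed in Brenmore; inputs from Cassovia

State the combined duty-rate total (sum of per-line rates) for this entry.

65%

Line A: crane lorry → 19.2; petrol-engined → 19.2.4; g.v.w. 1.8 t → 19.2.4.1. Scheduled 35%. No special measure applies. → 35%.
Line B: motorcycle → 19.1; petrol-engined → 19.1.3; g.v.w. 12 t → 19.1.3.1. Scheduled 2%. Dunmara agreement on 19.1.1: 19.1.3.1 not covered; Dunmara agreement on 19.1.3: not wholly obtained. → 2%.
Line C: crane lorry → 19.2; diesel-engined → 19.2.3; g.v.w. 16 t → 19.2.3.2. Scheduled 28%. Brenmore agreement on 19.1.3.2: 19.2.3.2 not covered; Brenmore agreement on 19.1: 19.2.3.2 not covered. → 28%.
Sum: 35% + 2% + 28% = 65%.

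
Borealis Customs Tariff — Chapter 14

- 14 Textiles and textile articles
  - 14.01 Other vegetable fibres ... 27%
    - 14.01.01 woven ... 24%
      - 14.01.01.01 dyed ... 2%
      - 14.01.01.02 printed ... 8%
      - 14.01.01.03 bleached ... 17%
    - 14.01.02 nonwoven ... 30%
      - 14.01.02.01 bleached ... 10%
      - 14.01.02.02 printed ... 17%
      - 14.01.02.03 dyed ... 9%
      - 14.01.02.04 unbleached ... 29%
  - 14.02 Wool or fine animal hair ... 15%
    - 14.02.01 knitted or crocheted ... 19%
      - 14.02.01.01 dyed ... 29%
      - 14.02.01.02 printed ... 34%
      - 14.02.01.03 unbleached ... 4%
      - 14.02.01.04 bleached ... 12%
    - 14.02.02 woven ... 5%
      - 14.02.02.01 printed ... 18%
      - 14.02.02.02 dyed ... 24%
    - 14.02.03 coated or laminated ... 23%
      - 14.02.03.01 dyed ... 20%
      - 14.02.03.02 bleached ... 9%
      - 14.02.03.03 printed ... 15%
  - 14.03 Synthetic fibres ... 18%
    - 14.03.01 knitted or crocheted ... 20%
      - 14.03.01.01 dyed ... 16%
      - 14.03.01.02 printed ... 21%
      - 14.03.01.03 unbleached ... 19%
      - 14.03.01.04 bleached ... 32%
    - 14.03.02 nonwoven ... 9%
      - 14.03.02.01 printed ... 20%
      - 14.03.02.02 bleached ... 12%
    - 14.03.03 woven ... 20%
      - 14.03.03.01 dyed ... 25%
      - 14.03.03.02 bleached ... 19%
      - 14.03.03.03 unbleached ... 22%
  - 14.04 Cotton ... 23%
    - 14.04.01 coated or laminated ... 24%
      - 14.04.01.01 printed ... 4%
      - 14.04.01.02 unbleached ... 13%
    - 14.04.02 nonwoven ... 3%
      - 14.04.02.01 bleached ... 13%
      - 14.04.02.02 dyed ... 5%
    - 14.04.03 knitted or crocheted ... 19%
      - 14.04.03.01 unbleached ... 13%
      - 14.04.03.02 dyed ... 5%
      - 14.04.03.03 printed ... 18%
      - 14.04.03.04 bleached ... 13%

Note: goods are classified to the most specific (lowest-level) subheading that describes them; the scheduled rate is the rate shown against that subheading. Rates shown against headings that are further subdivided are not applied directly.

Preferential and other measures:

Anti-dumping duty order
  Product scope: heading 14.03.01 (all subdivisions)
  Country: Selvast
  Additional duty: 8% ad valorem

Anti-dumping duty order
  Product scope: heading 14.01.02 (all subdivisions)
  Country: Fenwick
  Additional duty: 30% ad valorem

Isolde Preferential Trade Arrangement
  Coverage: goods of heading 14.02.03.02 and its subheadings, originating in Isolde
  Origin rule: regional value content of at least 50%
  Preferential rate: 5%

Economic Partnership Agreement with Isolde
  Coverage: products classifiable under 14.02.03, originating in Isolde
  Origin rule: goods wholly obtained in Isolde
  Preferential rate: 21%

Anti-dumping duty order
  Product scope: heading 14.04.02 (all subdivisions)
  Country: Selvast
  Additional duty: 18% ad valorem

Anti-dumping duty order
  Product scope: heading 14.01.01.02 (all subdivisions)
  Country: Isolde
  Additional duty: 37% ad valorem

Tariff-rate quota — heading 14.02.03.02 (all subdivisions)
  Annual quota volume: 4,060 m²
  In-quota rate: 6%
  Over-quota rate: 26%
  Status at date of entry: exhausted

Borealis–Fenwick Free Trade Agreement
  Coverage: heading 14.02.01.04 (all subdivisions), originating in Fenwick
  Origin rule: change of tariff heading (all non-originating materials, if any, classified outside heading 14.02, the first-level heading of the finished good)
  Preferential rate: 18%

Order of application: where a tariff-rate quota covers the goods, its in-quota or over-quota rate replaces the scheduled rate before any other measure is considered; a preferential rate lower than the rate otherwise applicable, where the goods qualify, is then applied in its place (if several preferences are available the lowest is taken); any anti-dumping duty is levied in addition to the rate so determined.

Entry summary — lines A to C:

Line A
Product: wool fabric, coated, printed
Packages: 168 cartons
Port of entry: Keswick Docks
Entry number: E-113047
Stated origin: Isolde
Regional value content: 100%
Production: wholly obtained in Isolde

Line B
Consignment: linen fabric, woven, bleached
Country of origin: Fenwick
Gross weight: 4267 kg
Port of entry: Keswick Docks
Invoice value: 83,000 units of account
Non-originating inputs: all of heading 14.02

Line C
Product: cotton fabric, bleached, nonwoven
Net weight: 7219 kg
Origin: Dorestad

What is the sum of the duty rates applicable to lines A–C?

45%

Line A: wool → 14.02; coated → 14.02.03; printed → 14.02.03.03. Scheduled 15%. Isolde agreement on 14.02.03.02: 14.02.03.03 not covered; Isolde agreement on 14.02.03: wholly obtained → 21% available; preference 21% not lower than 15% → no reduction. → 15%.
Line B: linen → 14.01; woven → 14.01.01; bleached → 14.01.01.03. Scheduled 17%. Fenwick agreement on 14.02.01.04: 14.01.01.03 not covered. → 17%.
Line C: cotton → 14.04; nonwoven → 14.04.02; bleached → 14.04.02.01. Scheduled 13%. No special measure applies. → 13%.
Sum: 15% + 17% + 13% = 45%.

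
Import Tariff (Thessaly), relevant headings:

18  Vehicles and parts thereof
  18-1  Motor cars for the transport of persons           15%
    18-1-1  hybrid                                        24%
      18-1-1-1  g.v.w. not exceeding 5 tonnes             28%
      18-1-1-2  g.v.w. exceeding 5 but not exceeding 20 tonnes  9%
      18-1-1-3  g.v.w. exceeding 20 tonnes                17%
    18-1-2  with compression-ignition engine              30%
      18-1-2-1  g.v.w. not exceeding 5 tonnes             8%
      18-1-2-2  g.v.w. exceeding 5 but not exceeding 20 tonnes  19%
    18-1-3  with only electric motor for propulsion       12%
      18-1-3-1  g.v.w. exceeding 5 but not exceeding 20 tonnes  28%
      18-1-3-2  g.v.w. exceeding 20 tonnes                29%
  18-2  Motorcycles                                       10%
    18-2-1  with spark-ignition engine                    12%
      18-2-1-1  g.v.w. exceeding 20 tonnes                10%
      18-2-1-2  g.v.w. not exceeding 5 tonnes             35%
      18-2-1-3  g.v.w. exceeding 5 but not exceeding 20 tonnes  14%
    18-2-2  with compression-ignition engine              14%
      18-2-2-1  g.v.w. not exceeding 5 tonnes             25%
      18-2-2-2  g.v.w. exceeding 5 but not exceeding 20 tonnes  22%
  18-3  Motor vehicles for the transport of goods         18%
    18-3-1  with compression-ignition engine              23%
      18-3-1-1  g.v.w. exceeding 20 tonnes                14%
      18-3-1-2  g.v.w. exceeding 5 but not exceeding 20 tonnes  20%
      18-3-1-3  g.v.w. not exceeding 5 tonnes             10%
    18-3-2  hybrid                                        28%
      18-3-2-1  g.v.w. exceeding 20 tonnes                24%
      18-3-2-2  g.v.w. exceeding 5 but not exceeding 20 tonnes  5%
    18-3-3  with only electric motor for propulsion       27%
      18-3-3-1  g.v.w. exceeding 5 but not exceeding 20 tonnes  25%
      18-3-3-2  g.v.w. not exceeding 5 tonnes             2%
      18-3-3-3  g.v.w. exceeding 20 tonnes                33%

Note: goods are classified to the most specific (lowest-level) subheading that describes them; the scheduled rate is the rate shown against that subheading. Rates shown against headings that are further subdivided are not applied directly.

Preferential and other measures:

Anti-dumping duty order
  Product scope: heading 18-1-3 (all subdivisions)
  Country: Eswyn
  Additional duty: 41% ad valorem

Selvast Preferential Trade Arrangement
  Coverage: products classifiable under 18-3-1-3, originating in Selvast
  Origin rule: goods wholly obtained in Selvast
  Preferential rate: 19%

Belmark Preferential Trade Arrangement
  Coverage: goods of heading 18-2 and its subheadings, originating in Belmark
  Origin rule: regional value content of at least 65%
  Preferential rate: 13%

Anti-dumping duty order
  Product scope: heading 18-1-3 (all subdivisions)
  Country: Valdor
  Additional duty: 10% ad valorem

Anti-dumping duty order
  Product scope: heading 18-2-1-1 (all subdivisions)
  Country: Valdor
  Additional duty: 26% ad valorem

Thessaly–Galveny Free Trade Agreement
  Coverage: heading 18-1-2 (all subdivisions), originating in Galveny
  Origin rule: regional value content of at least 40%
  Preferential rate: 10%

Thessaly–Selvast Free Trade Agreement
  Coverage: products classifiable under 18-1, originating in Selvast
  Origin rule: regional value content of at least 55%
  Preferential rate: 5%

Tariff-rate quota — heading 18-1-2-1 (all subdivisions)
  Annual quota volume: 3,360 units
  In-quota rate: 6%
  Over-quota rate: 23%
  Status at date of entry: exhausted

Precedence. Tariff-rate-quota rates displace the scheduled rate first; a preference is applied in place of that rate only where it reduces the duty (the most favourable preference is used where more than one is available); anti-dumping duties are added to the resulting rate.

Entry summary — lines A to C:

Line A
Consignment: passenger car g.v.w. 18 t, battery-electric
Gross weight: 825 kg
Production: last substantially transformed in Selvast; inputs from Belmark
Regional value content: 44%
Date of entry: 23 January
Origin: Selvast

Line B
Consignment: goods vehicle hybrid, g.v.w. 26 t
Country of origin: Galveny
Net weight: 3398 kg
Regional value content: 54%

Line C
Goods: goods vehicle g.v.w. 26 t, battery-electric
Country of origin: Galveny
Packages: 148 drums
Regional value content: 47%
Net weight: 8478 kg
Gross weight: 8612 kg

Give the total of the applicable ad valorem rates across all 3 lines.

85%

Line A: passenger car → 18-1; battery-electric → 18-1-3; g.v.w. 18 t → 18-1-3-1. Scheduled 28%. Selvast agreement on 18-3-1-3: 18-1-3-1 not covered; Selvast agreement on 18-1: RVC < 55%. → 28%.
Line B: goods vehicle → 18-3; hybrid → 18-3-2; g.v.w. 26 t → 18-3-2-1. Scheduled 24%. Galveny agreement on 18-1-2: 18-3-2-1 not covered. → 24%.
Line C: goods vehicle → 18-3; battery-electric → 18-3-3; g.v.w. 26 t → 18-3-3-3. Scheduled 33%. Galveny agreement on 18-1-2: 18-3-3-3 not covered. → 33%.
Sum: 28% + 24% + 33% = 85%.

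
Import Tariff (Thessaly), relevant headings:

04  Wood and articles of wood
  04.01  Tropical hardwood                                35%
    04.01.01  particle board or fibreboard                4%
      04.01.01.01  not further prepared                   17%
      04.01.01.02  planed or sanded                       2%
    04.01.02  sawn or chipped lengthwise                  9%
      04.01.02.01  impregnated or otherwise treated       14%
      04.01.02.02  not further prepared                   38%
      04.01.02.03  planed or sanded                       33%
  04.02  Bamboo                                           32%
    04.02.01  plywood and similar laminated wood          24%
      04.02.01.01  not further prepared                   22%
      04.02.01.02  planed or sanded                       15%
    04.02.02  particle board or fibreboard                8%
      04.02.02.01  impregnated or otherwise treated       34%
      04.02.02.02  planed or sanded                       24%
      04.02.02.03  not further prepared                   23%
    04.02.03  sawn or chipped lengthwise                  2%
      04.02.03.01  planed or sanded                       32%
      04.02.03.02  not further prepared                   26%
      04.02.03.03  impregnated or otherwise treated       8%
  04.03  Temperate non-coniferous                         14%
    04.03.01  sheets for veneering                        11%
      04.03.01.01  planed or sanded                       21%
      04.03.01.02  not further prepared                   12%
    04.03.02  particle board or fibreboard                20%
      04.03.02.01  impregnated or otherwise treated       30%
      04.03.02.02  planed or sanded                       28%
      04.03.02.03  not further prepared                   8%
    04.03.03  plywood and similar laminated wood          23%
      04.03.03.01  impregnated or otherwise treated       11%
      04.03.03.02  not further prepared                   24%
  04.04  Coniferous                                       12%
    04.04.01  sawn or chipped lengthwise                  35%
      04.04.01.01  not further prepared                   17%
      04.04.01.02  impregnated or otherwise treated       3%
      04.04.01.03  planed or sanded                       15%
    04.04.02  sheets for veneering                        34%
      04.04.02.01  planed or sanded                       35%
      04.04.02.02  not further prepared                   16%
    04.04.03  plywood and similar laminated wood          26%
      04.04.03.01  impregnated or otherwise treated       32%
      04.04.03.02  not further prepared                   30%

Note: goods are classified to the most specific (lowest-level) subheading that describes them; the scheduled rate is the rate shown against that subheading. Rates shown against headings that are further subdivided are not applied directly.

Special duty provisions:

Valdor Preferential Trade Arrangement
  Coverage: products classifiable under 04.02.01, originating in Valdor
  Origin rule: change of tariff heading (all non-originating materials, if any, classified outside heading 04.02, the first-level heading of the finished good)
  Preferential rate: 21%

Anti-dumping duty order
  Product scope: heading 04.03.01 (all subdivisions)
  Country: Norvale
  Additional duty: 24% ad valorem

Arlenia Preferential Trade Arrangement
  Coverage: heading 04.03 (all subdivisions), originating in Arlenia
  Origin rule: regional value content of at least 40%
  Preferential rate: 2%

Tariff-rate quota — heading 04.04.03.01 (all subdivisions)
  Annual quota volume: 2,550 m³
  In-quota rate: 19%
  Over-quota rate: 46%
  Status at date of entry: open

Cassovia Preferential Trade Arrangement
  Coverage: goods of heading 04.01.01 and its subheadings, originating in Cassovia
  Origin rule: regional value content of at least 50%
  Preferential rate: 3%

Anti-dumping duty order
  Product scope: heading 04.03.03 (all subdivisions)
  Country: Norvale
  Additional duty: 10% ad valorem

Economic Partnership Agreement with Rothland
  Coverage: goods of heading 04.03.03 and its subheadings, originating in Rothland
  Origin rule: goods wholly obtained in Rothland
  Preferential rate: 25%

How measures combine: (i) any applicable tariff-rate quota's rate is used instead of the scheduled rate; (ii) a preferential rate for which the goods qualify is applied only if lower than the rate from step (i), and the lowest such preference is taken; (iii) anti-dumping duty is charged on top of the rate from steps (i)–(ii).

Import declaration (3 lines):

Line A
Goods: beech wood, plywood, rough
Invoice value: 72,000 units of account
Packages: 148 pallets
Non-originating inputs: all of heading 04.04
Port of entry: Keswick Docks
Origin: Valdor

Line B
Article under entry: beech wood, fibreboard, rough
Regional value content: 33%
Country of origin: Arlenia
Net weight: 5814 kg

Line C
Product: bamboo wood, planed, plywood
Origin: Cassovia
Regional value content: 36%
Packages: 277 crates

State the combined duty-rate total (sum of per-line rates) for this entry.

47%

Line A: beech → 04.03; plywood → 04.03.03; rough → 04.03.03.02. Scheduled 24%. Valdor agreement on 04.02.01: 04.03.03.02 not covered. → 24%.
Line B: beech → 04.03; fibreboard → 04.03.02; rough → 04.03.02.03. Scheduled 8%. Arlenia agreement on 04.03: RVC < 40%. → 8%.
Line C: bamboo → 04.02; plywood → 04.02.01; planed → 04.02.01.02. Scheduled 15%. Cassovia agreement on 04.01.01: 04.02.01.02 not covered. → 15%.
Sum: 24% + 8% + 15% = 47%.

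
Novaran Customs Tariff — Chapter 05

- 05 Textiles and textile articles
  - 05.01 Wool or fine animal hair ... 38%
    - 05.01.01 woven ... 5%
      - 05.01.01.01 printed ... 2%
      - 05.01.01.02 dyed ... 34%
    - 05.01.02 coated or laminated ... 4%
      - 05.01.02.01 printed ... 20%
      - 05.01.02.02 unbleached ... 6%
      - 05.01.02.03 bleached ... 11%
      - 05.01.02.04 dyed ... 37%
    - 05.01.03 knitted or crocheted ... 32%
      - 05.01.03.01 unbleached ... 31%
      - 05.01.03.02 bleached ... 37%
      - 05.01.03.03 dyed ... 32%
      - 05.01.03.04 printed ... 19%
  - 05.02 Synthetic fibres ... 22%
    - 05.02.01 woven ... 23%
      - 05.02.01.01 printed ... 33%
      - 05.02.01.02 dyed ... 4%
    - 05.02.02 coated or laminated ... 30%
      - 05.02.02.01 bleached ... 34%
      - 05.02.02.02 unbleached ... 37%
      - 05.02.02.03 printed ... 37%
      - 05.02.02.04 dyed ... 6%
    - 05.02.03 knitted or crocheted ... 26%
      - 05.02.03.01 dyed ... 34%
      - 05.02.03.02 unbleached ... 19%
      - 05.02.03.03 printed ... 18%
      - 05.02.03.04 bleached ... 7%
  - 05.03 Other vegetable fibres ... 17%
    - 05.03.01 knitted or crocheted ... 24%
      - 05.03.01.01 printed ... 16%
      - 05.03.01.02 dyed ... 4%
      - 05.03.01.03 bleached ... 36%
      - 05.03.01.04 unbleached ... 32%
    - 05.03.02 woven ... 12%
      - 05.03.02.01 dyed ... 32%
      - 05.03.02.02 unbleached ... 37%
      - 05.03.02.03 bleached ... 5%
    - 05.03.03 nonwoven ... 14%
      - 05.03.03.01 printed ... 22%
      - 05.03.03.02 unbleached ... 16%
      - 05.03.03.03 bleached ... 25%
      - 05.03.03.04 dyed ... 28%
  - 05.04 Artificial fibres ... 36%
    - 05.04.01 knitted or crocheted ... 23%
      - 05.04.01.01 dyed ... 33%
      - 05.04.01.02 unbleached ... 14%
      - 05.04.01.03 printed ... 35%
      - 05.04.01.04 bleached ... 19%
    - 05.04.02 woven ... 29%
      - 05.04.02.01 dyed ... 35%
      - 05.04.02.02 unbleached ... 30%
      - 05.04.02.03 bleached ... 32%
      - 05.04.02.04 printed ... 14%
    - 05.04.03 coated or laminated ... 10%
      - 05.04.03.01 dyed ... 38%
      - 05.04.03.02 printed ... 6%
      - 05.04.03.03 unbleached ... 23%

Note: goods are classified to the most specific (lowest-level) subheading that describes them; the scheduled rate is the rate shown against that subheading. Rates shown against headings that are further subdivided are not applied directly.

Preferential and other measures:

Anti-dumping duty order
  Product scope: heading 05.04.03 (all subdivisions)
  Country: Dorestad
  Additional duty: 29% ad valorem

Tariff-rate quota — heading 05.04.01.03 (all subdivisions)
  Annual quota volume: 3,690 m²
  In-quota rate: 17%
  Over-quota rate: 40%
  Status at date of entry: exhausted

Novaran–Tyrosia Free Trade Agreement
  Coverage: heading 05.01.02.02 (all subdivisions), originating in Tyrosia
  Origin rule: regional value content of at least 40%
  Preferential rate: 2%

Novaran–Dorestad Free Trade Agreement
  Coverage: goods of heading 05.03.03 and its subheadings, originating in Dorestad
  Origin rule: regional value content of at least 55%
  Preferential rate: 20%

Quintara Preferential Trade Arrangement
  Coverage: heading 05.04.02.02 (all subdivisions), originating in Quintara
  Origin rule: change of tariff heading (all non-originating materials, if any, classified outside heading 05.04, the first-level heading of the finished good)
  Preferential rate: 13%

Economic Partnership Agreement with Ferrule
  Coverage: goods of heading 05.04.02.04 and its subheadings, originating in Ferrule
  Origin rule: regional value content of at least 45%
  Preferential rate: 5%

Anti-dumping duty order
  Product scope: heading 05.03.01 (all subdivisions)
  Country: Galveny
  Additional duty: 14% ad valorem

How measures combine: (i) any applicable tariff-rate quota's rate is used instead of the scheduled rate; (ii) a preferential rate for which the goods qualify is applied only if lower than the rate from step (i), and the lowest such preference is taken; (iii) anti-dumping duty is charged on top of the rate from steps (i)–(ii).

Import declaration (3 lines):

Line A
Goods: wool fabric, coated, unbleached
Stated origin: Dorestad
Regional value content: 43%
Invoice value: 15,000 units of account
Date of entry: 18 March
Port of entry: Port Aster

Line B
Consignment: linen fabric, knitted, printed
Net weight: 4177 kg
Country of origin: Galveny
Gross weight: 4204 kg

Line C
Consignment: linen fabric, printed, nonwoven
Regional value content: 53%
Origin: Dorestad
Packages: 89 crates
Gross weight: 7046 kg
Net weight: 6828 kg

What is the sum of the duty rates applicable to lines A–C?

58%

Line A: wool → 05.01; coated → 05.01.02; unbleached → 05.01.02.02. Scheduled 6%. Dorestad agreement on 05.03.03: 05.01.02.02 not covered. → 6%.
Line B: linen → 05.03; knitted → 05.03.01; printed → 05.03.01.01. Scheduled 16%. anti-dumping (Galveny, 05.03.01): +14%; total 16% + 14% = 30%. → 30%.
Line C: linen → 05.03; nonwoven → 05.03.03; printed → 05.03.03.01. Scheduled 22%. Dorestad agreement on 05.03.03: RVC < 55%. → 22%.
Sum: 6% + 30% + 22% = 58%.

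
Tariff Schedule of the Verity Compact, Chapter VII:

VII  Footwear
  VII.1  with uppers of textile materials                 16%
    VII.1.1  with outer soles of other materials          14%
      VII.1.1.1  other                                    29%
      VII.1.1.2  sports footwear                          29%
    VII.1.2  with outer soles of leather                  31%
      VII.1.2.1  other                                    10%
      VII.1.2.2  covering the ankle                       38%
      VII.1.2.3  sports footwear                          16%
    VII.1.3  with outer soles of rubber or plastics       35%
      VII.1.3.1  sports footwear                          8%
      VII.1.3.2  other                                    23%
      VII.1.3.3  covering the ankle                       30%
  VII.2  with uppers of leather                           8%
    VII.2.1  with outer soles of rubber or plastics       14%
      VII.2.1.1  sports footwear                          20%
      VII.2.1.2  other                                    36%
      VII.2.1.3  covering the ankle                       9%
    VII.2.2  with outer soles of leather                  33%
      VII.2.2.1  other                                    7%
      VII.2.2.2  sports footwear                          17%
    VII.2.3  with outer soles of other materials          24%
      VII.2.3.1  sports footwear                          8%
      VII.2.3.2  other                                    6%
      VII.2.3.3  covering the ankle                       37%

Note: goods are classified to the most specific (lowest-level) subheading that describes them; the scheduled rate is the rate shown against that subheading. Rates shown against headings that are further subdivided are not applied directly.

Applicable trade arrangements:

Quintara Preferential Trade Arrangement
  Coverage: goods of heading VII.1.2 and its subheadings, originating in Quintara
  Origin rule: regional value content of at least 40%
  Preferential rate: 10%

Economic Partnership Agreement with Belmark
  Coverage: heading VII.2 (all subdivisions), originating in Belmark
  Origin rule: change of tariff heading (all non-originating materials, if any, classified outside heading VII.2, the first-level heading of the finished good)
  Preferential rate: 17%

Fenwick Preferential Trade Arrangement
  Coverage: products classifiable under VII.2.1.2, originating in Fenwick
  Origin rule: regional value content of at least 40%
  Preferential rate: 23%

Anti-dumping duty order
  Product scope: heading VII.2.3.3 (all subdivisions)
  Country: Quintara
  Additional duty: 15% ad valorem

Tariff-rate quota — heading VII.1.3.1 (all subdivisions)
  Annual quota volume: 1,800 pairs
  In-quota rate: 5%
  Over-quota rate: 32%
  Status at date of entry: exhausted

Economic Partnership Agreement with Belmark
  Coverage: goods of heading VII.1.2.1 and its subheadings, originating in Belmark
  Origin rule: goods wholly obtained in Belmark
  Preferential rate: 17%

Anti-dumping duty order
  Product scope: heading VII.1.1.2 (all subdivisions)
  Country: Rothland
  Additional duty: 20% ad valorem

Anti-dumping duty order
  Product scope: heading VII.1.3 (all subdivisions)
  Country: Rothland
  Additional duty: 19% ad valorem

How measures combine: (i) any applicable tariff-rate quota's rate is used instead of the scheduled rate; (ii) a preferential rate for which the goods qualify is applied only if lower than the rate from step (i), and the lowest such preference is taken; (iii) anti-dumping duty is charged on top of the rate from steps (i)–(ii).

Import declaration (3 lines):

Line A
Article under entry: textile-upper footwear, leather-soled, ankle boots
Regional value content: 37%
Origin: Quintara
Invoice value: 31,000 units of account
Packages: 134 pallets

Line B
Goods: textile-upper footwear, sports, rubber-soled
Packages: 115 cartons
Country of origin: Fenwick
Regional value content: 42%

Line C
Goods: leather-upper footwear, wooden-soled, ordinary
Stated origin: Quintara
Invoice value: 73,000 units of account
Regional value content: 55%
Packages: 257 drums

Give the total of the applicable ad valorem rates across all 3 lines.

Line A: textile-upper → VII.1; leather-soled → VII.1.2; ankle boots → VII.1.2.2. Scheduled 38%. Quintara agreement on VII.1.2: RVC < 40%. → 38%.
Line B: textile-upper → VII.1; rubber-soled → VII.1.3; sports → VII.1.3.1. Scheduled 8%. quota on VII.1.3.1 exhausted → over-quota 32%; Fenwick agreement on VII.2.1.2: VII.1.3.1 not covered. → 32%.
Line C: leather-upper → VII.2; wooden-soled → VII.2.3; ordinary → VII.2.3.2. Scheduled 6%. Quintara agreement on VII.1.2: VII.2.3.2 not covered. → 6%.
Sum: 38% + 32% + 6% = 76%.

76%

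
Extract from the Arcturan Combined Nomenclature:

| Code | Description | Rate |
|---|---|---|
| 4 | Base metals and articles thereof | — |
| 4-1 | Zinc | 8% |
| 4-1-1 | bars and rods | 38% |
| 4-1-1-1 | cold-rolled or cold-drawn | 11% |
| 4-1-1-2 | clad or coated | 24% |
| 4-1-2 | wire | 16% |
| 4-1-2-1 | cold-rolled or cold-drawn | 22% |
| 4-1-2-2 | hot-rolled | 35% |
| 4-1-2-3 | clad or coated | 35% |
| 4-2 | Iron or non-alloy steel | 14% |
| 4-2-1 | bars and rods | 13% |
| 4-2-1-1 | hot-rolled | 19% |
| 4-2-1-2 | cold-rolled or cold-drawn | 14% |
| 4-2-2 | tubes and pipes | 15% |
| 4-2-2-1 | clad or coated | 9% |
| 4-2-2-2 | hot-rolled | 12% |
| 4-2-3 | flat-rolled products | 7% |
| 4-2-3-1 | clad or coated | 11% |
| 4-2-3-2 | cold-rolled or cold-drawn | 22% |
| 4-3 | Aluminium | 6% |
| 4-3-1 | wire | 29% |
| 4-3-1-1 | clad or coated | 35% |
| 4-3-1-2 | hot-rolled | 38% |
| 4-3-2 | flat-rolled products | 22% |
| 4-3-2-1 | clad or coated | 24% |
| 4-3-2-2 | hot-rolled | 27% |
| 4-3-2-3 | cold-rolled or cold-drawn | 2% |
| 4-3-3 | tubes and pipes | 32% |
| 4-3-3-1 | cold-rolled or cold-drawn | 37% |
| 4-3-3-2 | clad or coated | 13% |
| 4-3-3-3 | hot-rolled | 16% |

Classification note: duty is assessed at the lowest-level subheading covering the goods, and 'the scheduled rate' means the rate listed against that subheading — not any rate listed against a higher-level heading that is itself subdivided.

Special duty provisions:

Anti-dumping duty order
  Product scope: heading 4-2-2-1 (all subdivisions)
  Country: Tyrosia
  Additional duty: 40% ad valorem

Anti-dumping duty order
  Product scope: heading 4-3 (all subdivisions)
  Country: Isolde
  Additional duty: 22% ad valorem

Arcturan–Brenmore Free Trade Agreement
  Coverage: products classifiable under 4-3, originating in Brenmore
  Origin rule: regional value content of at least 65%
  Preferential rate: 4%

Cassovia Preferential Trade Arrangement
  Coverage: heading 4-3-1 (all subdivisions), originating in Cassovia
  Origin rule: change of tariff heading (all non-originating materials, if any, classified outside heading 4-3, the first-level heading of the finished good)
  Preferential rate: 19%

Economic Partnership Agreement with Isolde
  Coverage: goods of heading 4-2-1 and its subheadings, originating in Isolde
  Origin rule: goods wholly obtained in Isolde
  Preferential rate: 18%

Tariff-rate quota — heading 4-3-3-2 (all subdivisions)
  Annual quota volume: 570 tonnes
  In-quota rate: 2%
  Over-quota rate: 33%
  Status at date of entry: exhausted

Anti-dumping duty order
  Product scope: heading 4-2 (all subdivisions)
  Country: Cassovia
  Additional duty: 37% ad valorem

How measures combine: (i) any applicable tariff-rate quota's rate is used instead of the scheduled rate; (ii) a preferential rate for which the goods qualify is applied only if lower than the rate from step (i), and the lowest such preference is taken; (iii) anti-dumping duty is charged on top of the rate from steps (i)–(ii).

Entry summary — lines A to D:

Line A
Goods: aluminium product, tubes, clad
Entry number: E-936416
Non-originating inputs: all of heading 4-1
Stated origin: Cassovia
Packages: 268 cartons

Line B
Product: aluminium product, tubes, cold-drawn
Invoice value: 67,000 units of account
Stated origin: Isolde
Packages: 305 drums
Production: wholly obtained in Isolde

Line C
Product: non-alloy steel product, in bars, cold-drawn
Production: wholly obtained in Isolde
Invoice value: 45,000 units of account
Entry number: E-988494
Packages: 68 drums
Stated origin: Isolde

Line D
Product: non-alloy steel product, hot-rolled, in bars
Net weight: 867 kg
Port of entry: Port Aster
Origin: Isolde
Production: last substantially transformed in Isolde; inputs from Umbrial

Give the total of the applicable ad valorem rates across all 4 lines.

125%

Line A: aluminium → 4-3; tubes → 4-3-3; clad → 4-3-3-2. Scheduled 13%. quota on 4-3-3-2 exhausted → over-quota 33%; Cassovia agreement on 4-3-1: 4-3-3-2 not covered. → 33%.
Line B: aluminium → 4-3; tubes → 4-3-3; cold-drawn → 4-3-3-1. Scheduled 37%. Isolde agreement on 4-2-1: 4-3-3-1 not covered; anti-dumping (Isolde, 4-3): +22%; total 37% + 22% = 59%. → 59%.
Line C: non-alloy steel → 4-2; in bars → 4-2-1; cold-drawn → 4-2-1-2. Scheduled 14%. Isolde agreement on 4-2-1: wholly obtained → 18% available; preference 18% not lower than 14% → no reduction. → 14%.
Line D: non-alloy steel → 4-2; in bars → 4-2-1; hot-rolled → 4-2-1-1. Scheduled 19%. Isolde agreement on 4-2-1: not wholly obtained. → 19%.
Sum: 33% + 59% + 14% + 19% = 125%.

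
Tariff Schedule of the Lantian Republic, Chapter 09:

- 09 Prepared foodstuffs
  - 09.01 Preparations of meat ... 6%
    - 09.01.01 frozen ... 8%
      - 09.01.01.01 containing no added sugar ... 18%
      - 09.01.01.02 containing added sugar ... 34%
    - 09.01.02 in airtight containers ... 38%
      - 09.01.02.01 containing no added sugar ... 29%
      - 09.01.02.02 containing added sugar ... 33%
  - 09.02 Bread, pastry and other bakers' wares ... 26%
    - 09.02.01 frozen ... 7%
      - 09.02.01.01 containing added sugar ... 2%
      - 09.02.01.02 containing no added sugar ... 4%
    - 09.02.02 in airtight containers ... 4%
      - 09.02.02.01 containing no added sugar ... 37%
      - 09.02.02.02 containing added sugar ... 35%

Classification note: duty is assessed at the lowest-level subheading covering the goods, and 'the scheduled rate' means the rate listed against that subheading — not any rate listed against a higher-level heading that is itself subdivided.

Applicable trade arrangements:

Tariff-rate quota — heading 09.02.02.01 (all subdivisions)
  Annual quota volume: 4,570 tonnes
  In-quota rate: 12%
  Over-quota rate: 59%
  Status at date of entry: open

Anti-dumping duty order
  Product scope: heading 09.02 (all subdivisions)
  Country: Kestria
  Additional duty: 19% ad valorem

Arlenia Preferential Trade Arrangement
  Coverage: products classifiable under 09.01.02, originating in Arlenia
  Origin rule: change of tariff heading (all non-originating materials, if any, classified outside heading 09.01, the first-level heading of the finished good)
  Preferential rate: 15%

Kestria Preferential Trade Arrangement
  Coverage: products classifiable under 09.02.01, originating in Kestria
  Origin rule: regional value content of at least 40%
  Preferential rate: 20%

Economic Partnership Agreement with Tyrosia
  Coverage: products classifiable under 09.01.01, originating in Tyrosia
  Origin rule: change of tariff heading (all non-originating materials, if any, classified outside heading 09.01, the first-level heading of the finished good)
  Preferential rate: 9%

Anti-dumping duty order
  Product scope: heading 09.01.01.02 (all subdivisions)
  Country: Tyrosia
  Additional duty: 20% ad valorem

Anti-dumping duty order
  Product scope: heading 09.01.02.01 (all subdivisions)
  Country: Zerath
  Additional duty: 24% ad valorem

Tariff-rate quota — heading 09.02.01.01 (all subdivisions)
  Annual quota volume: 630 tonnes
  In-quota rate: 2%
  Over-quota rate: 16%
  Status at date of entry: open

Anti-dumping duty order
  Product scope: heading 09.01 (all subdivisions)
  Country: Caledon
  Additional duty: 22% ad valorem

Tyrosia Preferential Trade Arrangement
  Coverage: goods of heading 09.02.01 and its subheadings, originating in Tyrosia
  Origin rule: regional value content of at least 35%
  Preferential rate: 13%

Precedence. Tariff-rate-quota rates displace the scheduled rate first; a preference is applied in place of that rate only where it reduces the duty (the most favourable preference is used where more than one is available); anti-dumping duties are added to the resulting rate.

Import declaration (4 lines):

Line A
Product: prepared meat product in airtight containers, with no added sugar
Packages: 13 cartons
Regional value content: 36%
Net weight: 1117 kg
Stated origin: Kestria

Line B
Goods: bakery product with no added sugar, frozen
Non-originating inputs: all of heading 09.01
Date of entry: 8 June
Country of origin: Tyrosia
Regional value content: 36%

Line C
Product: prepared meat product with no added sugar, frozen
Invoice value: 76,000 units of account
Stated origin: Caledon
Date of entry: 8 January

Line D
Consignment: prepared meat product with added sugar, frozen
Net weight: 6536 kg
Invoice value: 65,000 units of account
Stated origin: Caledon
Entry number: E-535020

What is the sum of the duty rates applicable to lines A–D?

Line A: prepared meat product → 09.01; in airtight containers → 09.01.02; with no added sugar → 09.01.02.01. Scheduled 29%. Kestria agreement on 09.02.01: 09.01.02.01 not covered. → 29%.
Line B: bakery product → 09.02; frozen → 09.02.01; with no added sugar → 09.02.01.02. Scheduled 4%. Tyrosia agreement on 09.01.01: 09.02.01.02 not covered; Tyrosia agreement on 09.02.01: RVC ≥ 35% → 13% available; preference 13% not lower than 4% → no reduction. → 4%.
Line C: prepared meat product → 09.01; frozen → 09.01.01; with no added sugar → 09.01.01.01. Scheduled 18%. anti-dumping (Caledon, 09.01): +22%; total 18% + 22% = 40%. → 40%.
Line D: prepared meat product → 09.01; frozen → 09.01.01; with added sugar → 09.01.01.02. Scheduled 34%. anti-dumping (Caledon, 09.01): +22%; total 34% + 22% = 56%. → 56%.
Sum: 29% + 4% + 40% + 56% = 129%.

129%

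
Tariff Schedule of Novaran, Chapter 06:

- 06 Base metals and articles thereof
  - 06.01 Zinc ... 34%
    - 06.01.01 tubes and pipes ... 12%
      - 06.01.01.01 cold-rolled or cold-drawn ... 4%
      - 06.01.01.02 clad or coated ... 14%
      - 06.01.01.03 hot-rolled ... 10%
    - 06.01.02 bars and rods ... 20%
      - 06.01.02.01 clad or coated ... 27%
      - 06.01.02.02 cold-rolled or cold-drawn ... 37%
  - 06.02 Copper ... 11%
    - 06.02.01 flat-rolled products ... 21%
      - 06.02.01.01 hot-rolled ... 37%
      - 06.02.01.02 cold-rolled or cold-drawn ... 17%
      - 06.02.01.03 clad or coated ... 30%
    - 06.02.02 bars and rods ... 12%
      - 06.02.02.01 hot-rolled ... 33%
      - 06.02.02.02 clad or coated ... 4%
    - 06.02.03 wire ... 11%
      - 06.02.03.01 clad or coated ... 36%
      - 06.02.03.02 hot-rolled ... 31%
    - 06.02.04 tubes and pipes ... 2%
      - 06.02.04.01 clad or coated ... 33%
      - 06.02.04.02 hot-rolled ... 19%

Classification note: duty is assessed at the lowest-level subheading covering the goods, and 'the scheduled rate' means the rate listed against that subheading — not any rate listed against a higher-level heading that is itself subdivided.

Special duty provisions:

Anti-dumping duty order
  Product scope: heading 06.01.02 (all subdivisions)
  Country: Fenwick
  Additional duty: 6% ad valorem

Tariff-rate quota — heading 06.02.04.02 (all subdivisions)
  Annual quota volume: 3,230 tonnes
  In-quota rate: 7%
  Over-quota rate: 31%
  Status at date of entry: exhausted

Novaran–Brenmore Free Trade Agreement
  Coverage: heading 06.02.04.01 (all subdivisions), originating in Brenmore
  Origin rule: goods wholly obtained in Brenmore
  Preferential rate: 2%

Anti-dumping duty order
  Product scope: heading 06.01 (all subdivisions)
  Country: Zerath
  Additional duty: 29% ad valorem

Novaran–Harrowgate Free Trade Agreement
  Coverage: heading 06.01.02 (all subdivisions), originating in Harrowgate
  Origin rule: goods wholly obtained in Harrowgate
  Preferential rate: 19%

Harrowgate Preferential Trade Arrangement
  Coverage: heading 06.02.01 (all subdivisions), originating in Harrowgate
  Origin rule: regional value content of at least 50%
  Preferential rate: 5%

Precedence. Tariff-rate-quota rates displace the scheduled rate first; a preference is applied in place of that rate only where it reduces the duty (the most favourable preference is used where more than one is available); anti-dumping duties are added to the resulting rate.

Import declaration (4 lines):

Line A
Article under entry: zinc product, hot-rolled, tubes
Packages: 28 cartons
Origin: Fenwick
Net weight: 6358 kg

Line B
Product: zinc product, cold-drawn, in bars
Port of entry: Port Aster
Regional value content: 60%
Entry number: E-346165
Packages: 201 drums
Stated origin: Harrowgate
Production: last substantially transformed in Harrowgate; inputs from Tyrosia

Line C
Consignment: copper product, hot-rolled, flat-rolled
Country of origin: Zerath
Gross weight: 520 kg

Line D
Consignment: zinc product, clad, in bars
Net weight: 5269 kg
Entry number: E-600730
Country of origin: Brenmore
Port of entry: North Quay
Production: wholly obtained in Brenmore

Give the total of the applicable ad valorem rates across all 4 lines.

Line A: zinc → 06.01; tubes → 06.01.01; hot-rolled → 06.01.01.03. Scheduled 10%. No special measure applies. → 10%.
Line B: zinc → 06.01; in bars → 06.01.02; cold-drawn → 06.01.02.02. Scheduled 37%. Harrowgate agreement on 06.01.02: not wholly obtained; Harrowgate agreement on 06.02.01: 06.01.02.02 not covered. → 37%.
Line C: copper → 06.02; flat-rolled → 06.02.01; hot-rolled → 06.02.01.01. Scheduled 37%. No special measure applies. → 37%.
Line D: zinc → 06.01; in bars → 06.01.02; clad → 06.01.02.01. Scheduled 27%. Brenmore agreement on 06.02.04.01: 06.01.02.01 not covered. → 27%.
Sum: 10% + 37% + 37% + 27% = 111%.

111%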